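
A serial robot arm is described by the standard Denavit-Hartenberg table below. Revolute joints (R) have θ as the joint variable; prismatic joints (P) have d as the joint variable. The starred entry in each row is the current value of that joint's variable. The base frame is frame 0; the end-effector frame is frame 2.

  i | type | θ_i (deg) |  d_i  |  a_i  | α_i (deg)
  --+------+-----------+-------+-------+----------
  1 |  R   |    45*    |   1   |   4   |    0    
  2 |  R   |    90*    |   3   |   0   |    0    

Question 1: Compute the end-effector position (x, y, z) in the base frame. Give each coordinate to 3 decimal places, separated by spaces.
after link 1: o_1 = (2.8284, 2.8284, 1.0000)
after link 2: o_2 = (2.8284, 2.8284, 4.0000)

2.828 2.828 4.000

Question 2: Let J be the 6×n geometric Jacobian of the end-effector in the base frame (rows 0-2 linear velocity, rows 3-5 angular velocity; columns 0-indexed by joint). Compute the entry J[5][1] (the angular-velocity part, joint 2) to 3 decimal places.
axis z_1 = (0.0000,0.0000,1.0000); lever o_n−o_1 = (0.0000,0.0000,3.0000)
cross product → J_v[:, 1] = (0.0000,0.0000,0.0000)
J_ω[:, 1] = z_1
entry J[5][1] = 1.0000

1.000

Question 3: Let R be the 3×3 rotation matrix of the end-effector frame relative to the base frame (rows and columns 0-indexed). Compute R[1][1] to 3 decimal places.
End-effector y-axis (col 1 of R) = (-0.7071,-0.7071,0.0000)
R[1][1] = -0.7071

-0.707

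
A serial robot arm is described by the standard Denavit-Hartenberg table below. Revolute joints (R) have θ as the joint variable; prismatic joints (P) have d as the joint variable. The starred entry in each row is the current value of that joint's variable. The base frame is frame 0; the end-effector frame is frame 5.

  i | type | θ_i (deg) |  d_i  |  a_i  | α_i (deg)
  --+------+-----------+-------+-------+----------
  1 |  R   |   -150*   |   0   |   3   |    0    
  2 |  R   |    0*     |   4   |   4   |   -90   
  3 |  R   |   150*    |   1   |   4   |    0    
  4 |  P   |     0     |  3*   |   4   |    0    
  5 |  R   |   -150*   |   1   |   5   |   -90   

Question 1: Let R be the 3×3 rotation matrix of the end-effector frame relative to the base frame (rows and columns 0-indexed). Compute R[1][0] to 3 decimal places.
-0.500

End-effector x-axis (col 0 of R) = (-0.8660,-0.5000,0.0000)
R[1][0] = -0.5000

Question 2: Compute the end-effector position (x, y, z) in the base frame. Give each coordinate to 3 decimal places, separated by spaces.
-1.892 -6.866 0.000

after link 1: o_1 = (-2.5981, -1.5000, 0.0000)
after link 2: o_2 = (-6.0622, -3.5000, 4.0000)
after link 3: o_3 = (-2.5622, -2.6340, 2.0000)
after link 4: o_4 = (1.9378, -3.5000, 0.0000)
after link 5: o_5 = (-1.8923, -6.8660, 0.0000)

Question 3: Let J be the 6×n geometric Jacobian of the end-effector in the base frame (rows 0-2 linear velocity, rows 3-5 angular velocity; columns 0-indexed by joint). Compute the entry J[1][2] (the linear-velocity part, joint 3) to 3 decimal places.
axis z_2 = (0.5000,-0.8660,0.0000); lever o_n−o_2 = (4.1699,-3.3660,-4.0000)
cross product → J_v[:, 2] = (3.4641,2.0000,1.9282)
J_ω[:, 2] = z_2
entry J[1][2] = 2.0000

2.000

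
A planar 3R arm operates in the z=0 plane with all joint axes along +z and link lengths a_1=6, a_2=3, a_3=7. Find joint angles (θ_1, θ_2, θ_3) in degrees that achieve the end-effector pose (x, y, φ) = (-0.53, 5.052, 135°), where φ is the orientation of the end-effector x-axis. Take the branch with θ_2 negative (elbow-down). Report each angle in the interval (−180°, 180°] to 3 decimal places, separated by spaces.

30.001 -134.999 -120.002

wrist centre = target − a_3·(cos φ, sin φ) = (4.4197, 0.1023)
cos θ_2 = (19.5446−6²−3²)/(2·6·3) = -0.7071; θ_2 = -134.9989° (elbow-down)
β = atan2(0.1023,4.4197) = 1.3253°; ψ = atan2(-2.1214,3.8787) = -28.6753°
θ_1 = β − ψ = 30.0006°
θ_3 = φ − θ_1 − θ_2 = -120.0016° (wrapped to (-180°,180°])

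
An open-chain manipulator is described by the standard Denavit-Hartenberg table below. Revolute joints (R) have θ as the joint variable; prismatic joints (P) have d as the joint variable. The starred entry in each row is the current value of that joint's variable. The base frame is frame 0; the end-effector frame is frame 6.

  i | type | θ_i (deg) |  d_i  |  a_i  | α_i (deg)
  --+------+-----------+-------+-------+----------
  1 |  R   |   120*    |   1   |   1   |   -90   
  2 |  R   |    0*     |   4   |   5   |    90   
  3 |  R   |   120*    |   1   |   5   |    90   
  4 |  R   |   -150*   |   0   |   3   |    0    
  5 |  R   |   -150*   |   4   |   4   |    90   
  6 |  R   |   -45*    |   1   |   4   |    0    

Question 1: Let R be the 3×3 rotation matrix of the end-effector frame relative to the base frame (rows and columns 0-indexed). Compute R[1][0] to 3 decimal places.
End-effector x-axis (col 0 of R) = (0.4356,-0.6597,0.6124)
R[1][0] = -0.6597

-0.660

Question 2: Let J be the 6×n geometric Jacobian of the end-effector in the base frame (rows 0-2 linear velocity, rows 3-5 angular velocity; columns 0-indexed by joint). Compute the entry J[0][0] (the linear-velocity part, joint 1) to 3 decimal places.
2.005

axis z_0 = ẑ; lever o_n−o_0 = (-10.8198,-2.0050,5.9136)
cross product → J_v[:, 0] = (2.0050,-10.8198,0.0000)
J_ω[:, 0] = z_0
entry J[0][0] = 2.0050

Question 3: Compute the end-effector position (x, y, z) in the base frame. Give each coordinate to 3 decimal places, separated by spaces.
after link 1: o_1 = (-0.5000, 0.8660, 1.0000)
after link 2: o_2 = (-6.4641, 3.1962, 1.0000)
after link 3: o_3 = (-8.9641, -1.1340, 2.0000)
after link 4: o_4 = (-7.6651, 1.1160, 0.5000)
after link 5: o_5 = (-12.1292, 1.3840, 3.9641)
after link 6: o_6 = (-10.8198, -2.0050, 5.9136)

-10.820 -2.005 5.914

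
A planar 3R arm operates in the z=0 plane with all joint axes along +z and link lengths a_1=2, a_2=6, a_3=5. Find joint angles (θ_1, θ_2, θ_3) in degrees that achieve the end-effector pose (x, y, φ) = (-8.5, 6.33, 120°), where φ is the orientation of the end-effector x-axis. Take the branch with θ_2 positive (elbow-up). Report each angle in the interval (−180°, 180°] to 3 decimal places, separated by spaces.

90.000 90.001 -60.001

wrist centre = target − a_3·(cos φ, sin φ) = (-6.0000, 1.9999)
cos θ_2 = (39.9995−2²−6²)/(2·2·6) = -0.0000; θ_2 = 90.0012° (elbow-up)
β = atan2(1.9999,-6.0000) = 161.5661°; ψ = atan2(6.0000,1.9999) = 71.5661°
θ_1 = β − ψ = 90.0000°
θ_3 = φ − θ_1 − θ_2 = -60.0012° (wrapped to (-180°,180°])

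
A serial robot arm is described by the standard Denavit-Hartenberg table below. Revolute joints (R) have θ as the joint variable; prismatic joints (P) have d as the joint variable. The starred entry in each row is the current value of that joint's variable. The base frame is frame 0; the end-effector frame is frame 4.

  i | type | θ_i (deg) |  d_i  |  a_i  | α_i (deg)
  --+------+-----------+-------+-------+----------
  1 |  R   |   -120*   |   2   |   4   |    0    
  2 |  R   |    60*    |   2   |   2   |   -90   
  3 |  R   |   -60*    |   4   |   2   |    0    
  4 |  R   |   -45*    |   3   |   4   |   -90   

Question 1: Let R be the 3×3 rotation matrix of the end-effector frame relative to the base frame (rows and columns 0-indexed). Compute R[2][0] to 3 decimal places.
End-effector x-axis (col 0 of R) = (-0.1294,0.2241,0.9659)
R[2][0] = 0.9659

0.966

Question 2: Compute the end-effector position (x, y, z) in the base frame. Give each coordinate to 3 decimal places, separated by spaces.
after link 1: o_1 = (-2.0000, -3.4641, 2.0000)
after link 2: o_2 = (-1.0000, -5.1962, 4.0000)
after link 3: o_3 = (2.9641, -4.0622, 5.7321)
after link 4: o_4 = (5.0445, -1.6656, 9.5958)

5.045 -1.666 9.596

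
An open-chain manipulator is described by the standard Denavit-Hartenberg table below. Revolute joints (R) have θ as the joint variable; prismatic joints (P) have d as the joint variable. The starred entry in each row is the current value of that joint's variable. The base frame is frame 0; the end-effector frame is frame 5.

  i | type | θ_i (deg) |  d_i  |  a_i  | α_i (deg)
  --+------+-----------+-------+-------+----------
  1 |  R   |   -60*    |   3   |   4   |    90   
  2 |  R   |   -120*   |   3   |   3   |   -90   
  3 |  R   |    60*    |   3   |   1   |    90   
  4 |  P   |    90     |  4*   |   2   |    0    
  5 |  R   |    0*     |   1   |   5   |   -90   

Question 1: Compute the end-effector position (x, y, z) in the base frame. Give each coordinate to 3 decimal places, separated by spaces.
0.359 -9.891 -8.781

after link 1: o_1 = (2.0000, -3.4641, 3.0000)
after link 2: o_2 = (-1.3481, -3.6651, 0.4019)
after link 3: o_3 = (0.5760, -5.2655, -1.5311)
after link 4: o_4 = (-1.1561, -6.2655, -5.5311)
after link 5: o_5 = (0.3595, -9.8905, -8.7811)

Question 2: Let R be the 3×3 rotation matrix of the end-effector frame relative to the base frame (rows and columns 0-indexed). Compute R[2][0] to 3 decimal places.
End-effector x-axis (col 0 of R) = (0.4330,-0.7500,-0.5000)
R[2][0] = -0.5000

-0.500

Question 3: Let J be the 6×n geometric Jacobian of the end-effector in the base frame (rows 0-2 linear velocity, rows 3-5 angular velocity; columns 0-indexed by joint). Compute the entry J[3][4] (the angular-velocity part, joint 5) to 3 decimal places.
axis z_4 = (-0.6495,0.1250,-0.7500); lever o_n−o_4 = (1.5155,-3.6250,-3.2500)
cross product → J_v[:, 4] = (-3.1250,-3.2476,2.1651)
J_ω[:, 4] = z_4
entry J[3][4] = -0.6495

-0.650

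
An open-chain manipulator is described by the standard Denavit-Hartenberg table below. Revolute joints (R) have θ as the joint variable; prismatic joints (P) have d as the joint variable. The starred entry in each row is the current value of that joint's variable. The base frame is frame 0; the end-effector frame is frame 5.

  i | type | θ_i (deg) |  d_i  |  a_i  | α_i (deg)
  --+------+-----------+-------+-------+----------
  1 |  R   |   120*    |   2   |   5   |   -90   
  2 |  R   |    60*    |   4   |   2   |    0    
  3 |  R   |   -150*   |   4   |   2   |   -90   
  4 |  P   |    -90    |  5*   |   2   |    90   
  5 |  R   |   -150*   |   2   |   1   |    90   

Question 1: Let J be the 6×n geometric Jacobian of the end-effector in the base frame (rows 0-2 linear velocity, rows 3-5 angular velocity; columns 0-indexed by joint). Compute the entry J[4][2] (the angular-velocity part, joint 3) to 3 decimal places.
-0.500

axis z_2 = (-0.8660,-0.5000,0.0000); lever o_n−o_2 = (-6.6962,1.3301,0.0000)
cross product → J_v[:, 2] = (-0.0000,0.0000,-4.5000)
J_ω[:, 2] = z_2
entry J[4][2] = -0.5000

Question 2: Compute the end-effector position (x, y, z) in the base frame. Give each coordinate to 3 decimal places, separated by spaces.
after link 1: o_1 = (-2.5000, 4.3301, 2.0000)
after link 2: o_2 = (-6.4641, 3.1962, 0.2679)
after link 3: o_3 = (-9.9282, 1.1962, 2.2679)
after link 4: o_4 = (-14.1603, 4.5263, 2.2679)
after link 5: o_5 = (-13.1603, 4.5263, 0.2679)

-13.160 4.526 0.268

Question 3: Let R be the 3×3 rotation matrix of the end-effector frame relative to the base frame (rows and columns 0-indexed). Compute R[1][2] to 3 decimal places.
End-effector z-axis (col 2 of R) = (0.0000,1.0000,0.0000)
R[1][2] = 1.0000

1.000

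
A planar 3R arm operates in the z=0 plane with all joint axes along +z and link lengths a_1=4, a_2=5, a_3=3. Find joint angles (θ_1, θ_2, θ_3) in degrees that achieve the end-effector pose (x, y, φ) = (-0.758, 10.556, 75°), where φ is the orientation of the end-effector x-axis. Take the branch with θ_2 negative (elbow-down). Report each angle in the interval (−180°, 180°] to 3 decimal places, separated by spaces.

wrist centre = target − a_3·(cos φ, sin φ) = (-1.5345, 7.6582)
cos θ_2 = (61.0029−4²−5²)/(2·4·5) = 0.5001; θ_2 = -59.9952° (elbow-down)
β = atan2(7.6582,-1.5345) = 101.3302°; ψ = atan2(-4.3299,6.5004) = -33.6677°
θ_1 = β − ψ = 134.9979°
θ_3 = φ − θ_1 − θ_2 = -0.0027° (wrapped to (-180°,180°])

134.998 -59.995 -0.003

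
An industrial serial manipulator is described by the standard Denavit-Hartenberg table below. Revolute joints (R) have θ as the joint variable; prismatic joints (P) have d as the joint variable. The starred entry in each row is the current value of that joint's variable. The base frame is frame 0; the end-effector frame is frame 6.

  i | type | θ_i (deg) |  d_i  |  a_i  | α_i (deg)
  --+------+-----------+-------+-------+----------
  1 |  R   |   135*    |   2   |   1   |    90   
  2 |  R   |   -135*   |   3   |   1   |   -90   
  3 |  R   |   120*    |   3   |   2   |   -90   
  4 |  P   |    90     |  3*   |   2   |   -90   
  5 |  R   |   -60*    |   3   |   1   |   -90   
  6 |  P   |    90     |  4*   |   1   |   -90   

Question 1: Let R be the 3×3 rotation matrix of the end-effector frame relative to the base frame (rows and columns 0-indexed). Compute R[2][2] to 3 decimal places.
-0.884

End-effector z-axis (col 2 of R) = (-0.1812,-0.4312,-0.8839)
R[2][2] = -0.8839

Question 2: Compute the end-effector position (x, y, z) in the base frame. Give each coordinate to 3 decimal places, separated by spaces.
after link 1: o_1 = (-0.7071, 0.7071, 2.0000)
after link 2: o_2 = (1.9142, 2.3284, 1.2929)
after link 3: o_3 = (-1.3105, 3.1037, -0.1213)
after link 4: o_4 = (-0.5489, 4.4634, 3.1300)
after link 5: o_5 = (2.2194, 5.9817, 2.9532)
after link 6: o_6 = (3.2480, 2.3141, 4.5315)

3.248 2.314 4.532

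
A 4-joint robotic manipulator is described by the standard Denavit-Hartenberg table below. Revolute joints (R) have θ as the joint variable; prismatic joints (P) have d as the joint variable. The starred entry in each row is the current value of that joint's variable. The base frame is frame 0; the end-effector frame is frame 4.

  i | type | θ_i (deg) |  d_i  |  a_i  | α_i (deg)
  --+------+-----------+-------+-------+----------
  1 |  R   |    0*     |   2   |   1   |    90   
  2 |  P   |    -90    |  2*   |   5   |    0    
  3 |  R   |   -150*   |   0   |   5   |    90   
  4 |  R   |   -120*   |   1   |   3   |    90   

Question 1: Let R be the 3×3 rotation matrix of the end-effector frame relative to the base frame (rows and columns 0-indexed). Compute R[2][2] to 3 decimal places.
End-effector z-axis (col 2 of R) = (0.4330,-0.5000,-0.7500)
R[2][2] = -0.7500

-0.750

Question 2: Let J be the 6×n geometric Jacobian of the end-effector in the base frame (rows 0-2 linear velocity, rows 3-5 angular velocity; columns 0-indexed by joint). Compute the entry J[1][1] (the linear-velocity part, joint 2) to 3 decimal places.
-1.000

prismatic axis z_1 = (0.0000,-1.0000,0.0000)
J_v[:, 1] = z_1; J_ω[:, 1] = (0,0,0)
entry J[1][1] = -1.0000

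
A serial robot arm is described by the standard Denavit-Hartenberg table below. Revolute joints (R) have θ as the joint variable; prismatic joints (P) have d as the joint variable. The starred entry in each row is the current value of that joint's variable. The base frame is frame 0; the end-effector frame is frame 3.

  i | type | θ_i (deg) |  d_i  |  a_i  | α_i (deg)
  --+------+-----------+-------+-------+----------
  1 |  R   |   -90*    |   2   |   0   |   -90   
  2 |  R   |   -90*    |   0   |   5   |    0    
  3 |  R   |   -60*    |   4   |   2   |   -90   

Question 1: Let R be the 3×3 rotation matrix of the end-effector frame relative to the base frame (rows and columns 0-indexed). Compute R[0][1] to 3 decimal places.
End-effector y-axis (col 1 of R) = (-1.0000,-0.0000,-0.0000)
R[0][1] = -1.0000

-1.000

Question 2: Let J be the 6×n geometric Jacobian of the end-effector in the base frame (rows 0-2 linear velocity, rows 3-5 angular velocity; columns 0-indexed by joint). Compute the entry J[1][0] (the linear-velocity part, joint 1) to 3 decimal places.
4.000

axis z_0 = ẑ; lever o_n−o_0 = (4.0000,1.7321,8.0000)
cross product → J_v[:, 0] = (-1.7321,4.0000,0.0000)
J_ω[:, 0] = z_0
entry J[1][0] = 4.0000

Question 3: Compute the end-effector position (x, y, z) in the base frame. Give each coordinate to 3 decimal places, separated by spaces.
4.000 1.732 8.000

after link 1: o_1 = (0.0000, 0.0000, 2.0000)
after link 2: o_2 = (-0.0000, -0.0000, 7.0000)
after link 3: o_3 = (4.0000, 1.7321, 8.0000)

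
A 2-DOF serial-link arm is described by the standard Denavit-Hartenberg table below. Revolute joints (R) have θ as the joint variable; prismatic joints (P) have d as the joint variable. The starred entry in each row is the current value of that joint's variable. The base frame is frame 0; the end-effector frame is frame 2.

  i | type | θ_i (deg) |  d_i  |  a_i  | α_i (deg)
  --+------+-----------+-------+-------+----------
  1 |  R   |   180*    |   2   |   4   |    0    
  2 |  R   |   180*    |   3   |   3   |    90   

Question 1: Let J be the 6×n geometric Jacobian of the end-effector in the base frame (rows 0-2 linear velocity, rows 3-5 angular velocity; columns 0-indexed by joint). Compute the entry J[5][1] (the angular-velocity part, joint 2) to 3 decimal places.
1.000

axis z_1 = (0.0000,0.0000,1.0000); lever o_n−o_1 = (3.0000,-0.0000,3.0000)
cross product → J_v[:, 1] = (0.0000,3.0000,-0.0000)
J_ω[:, 1] = z_1
entry J[5][1] = 1.0000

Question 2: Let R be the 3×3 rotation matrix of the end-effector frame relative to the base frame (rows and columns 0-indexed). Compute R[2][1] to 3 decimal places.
1.000

End-effector y-axis (col 1 of R) = (0.0000,0.0000,1.0000)
R[2][1] = 1.0000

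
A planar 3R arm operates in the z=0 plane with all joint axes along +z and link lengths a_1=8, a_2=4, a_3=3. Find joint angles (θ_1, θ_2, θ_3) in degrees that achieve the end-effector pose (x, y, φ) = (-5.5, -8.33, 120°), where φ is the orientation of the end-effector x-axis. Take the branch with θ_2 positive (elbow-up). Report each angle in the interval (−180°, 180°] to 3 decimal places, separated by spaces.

-120.002 30.005 -150.003

wrist centre = target − a_3·(cos φ, sin φ) = (-4.0000, -10.9281)
cos θ_2 = (135.4228−8²−4²)/(2·8·4) = 0.8660; θ_2 = 30.0050° (elbow-up)
β = atan2(-10.9281,-4.0000) = -110.1041°; ψ = atan2(2.0003,11.4639) = 9.8977°
θ_1 = β − ψ = -120.0018°
θ_3 = φ − θ_1 − θ_2 = -150.0032° (wrapped to (-180°,180°])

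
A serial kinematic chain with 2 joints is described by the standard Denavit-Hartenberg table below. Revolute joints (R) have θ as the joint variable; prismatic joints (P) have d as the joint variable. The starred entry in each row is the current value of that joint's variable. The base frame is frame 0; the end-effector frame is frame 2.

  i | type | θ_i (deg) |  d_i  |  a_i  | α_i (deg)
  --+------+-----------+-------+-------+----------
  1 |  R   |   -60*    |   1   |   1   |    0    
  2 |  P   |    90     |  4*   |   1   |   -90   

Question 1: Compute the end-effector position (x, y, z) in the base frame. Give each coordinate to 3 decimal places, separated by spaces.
after link 1: o_1 = (0.5000, -0.8660, 1.0000)
after link 2: o_2 = (1.3660, -0.3660, 5.0000)

1.366 -0.366 5.000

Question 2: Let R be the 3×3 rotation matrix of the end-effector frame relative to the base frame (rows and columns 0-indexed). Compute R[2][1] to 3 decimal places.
-1.000

End-effector y-axis (col 1 of R) = (-0.0000,0.0000,-1.0000)
R[2][1] = -1.0000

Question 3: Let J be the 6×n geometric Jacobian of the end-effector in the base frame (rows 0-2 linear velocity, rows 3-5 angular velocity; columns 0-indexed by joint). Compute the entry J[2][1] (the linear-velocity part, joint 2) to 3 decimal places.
prismatic axis z_1 = (0.0000,0.0000,1.0000)
J_v[:, 1] = z_1; J_ω[:, 1] = (0,0,0)
entry J[2][1] = 1.0000

1.000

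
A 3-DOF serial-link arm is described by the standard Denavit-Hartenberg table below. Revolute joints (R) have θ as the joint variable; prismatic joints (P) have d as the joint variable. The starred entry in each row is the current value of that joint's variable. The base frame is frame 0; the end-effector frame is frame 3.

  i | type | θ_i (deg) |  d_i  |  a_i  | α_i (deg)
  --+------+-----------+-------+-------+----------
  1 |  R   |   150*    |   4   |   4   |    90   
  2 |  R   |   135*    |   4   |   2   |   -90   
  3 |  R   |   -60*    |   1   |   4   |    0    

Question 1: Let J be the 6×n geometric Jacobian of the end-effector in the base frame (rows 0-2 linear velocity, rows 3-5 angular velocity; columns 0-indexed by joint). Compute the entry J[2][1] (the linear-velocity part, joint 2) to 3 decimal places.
axis z_1 = (0.5000,0.8660,0.0000); lever o_n−o_1 = (6.7939,4.6963,2.1213)
cross product → J_v[:, 1] = (1.8371,-1.0607,-3.5355)
J_ω[:, 1] = z_1
entry J[2][1] = -3.5355

-3.536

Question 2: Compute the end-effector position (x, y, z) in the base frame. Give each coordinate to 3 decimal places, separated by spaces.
3.330 6.696 6.121

after link 1: o_1 = (-3.4641, 2.0000, 4.0000)
after link 2: o_2 = (-0.2394, 4.7570, 5.4142)
after link 3: o_3 = (3.3298, 6.6963, 6.1213)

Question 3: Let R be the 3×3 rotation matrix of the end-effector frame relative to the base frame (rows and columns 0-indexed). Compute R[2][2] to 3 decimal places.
-0.707

End-effector z-axis (col 2 of R) = (0.6124,-0.3536,-0.7071)
R[2][2] = -0.7071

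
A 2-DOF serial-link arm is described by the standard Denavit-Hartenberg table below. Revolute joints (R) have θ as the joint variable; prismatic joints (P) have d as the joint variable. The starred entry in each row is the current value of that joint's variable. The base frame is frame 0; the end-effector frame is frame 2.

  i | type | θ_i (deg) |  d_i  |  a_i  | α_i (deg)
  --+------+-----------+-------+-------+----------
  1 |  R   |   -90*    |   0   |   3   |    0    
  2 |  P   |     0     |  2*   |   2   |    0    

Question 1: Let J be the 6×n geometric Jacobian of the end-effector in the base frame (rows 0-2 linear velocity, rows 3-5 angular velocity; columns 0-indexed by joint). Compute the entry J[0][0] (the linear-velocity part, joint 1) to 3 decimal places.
axis z_0 = ẑ; lever o_n−o_0 = (0.0000,-5.0000,2.0000)
cross product → J_v[:, 0] = (5.0000,0.0000,-0.0000)
J_ω[:, 0] = z_0
entry J[0][0] = 5.0000

5.000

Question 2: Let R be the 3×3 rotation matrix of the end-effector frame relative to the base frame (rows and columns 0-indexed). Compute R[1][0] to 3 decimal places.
-1.000

End-effector x-axis (col 0 of R) = (0.0000,-1.0000,0.0000)
R[1][0] = -1.0000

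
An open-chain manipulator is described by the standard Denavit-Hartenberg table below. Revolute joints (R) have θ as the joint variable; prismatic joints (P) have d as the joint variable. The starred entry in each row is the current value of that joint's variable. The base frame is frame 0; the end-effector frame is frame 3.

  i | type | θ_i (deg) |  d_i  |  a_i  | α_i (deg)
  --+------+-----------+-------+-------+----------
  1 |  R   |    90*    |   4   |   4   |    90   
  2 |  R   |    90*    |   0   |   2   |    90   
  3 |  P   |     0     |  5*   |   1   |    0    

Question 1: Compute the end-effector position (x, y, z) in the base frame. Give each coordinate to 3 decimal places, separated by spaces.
after link 1: o_1 = (0.0000, 4.0000, 4.0000)
after link 2: o_2 = (0.0000, 4.0000, 6.0000)
after link 3: o_3 = (0.0000, 9.0000, 7.0000)

0.000 9.000 7.000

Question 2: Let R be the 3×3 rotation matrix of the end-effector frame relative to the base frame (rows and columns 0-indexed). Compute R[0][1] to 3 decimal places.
1.000

End-effector y-axis (col 1 of R) = (1.0000,-0.0000,0.0000)
R[0][1] = 1.0000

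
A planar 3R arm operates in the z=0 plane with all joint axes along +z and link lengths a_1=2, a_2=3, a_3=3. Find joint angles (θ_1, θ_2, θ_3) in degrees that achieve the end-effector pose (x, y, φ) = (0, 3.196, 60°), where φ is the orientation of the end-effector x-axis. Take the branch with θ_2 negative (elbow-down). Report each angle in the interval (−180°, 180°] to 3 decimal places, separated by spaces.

-89.992 -150.002 -60.006

wrist centre = target − a_3·(cos φ, sin φ) = (-1.5000, 0.5979)
cos θ_2 = (2.6075−2²−3²)/(2·2·3) = -0.8660; θ_2 = -150.0017° (elbow-down)
β = atan2(0.5979,-1.5000) = 158.2670°; ψ = atan2(-1.4999,-0.5981) = -111.7406°
θ_1 = β − ψ = 270.0076°
θ_3 = φ − θ_1 − θ_2 = -60.0058° (wrapped to (-180°,180°])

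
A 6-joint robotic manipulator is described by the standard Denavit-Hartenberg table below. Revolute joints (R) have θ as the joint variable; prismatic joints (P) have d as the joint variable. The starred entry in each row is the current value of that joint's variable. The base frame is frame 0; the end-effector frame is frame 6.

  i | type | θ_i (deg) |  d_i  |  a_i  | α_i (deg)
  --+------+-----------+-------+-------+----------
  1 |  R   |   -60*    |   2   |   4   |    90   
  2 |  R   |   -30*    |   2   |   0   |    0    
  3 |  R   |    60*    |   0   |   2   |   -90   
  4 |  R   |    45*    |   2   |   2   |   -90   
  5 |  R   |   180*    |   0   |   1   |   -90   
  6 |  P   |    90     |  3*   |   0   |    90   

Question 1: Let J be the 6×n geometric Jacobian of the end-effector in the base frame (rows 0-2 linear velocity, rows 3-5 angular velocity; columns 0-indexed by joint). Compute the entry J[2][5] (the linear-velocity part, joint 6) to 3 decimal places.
0.866

prismatic axis z_5 = (-0.2500,0.4330,0.8660)
J_v[:, 5] = z_5; J_ω[:, 5] = (0,0,0)
entry J[2][5] = 0.8660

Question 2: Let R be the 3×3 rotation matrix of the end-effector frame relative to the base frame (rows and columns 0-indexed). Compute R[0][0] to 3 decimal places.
End-effector x-axis (col 0 of R) = (-0.3062,-0.8839,0.3536)
R[0][0] = -0.3062

-0.306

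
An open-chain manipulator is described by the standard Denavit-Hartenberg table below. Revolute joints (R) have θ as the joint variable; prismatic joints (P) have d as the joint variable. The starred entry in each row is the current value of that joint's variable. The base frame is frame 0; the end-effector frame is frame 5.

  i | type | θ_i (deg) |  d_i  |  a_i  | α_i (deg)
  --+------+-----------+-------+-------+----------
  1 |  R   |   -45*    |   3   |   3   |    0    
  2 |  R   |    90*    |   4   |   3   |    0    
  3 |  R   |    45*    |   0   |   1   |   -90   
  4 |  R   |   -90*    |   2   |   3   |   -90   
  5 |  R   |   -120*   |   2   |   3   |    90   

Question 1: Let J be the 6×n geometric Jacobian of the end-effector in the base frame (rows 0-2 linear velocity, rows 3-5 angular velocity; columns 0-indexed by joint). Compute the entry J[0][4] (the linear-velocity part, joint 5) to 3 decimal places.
-1.500

axis z_4 = (-0.0000,1.0000,-0.0000); lever o_n−o_4 = (-2.5981,2.0000,-1.5000)
cross product → J_v[:, 4] = (-1.5000,0.0000,2.5981)
J_ω[:, 4] = z_4
entry J[0][4] = -1.5000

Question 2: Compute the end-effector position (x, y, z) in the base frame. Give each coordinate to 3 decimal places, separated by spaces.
after link 1: o_1 = (2.1213, -2.1213, 3.0000)
after link 2: o_2 = (4.2426, 0.0000, 7.0000)
after link 3: o_3 = (4.2426, 1.0000, 7.0000)
after link 4: o_4 = (2.2426, 1.0000, 10.0000)
after link 5: o_5 = (-0.3554, 3.0000, 8.5000)

-0.355 3.000 8.500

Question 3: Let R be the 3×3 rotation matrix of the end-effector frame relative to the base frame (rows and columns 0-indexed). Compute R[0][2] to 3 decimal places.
End-effector z-axis (col 2 of R) = (0.5000,0.0000,-0.8660)
R[0][2] = 0.5000

0.500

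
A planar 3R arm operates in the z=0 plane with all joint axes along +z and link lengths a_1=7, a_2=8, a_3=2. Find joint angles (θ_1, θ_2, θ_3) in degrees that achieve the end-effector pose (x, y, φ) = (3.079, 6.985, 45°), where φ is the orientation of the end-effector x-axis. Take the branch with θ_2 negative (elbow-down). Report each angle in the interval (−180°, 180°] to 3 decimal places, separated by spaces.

150.004 -134.999 29.995

wrist centre = target − a_3·(cos φ, sin φ) = (1.6648, 5.5708)
cos θ_2 = (33.8052−7²−8²)/(2·7·8) = -0.7071; θ_2 = -134.9992° (elbow-down)
β = atan2(5.5708,1.6648) = 73.3616°; ψ = atan2(-5.6569,1.3432) = -76.6426°
θ_1 = β − ψ = 150.0042°
θ_3 = φ − θ_1 − θ_2 = 29.9949° (wrapped to (-180°,180°])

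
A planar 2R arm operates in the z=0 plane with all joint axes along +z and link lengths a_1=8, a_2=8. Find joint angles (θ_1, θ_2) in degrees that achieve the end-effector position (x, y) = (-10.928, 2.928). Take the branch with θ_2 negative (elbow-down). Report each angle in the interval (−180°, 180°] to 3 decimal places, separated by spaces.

cos θ_2 = (127.9944−8²−8²)/(2·8·8) = -0.0000; θ_2 = -90.0025° (elbow-down)
β = atan2(2.9280,-10.9280) = 165.0007°; ψ = atan2(-8.0000,7.9996) = -45.0013°
θ_1 = β − ψ = 210.0020°

-149.998 -90.003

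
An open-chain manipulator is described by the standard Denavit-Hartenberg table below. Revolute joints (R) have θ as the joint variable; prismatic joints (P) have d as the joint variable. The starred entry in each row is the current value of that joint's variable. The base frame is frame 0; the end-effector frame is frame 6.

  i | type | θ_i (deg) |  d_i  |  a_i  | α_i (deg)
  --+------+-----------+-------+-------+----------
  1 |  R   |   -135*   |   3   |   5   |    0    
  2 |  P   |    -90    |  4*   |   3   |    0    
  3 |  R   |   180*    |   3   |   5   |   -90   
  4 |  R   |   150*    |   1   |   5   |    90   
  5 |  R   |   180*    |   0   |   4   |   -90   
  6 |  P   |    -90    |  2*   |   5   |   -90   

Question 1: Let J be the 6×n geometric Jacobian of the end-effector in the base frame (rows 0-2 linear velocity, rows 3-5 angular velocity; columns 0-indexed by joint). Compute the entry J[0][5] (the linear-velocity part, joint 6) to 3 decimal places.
prismatic axis z_5 = (-0.7071,-0.7071,-0.0000)
J_v[:, 5] = z_5; J_ω[:, 5] = (0,0,0)
entry J[0][5] = -0.7071

-0.707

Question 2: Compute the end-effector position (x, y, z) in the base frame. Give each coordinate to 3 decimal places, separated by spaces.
-1.673 -6.812 5.170

after link 1: o_1 = (-3.5355, -3.5355, 3.0000)
after link 2: o_2 = (-5.6569, -1.4142, 7.0000)
after link 3: o_3 = (-2.1213, -4.9497, 10.0000)
after link 4: o_4 = (-4.4761, -1.1808, 7.5000)
after link 5: o_5 = (-2.0266, -3.6303, 9.5000)
after link 6: o_6 = (-1.6730, -6.8122, 5.1699)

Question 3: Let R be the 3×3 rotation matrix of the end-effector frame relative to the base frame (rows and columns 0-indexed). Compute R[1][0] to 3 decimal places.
End-effector x-axis (col 0 of R) = (0.3536,-0.3536,-0.8660)
R[1][0] = -0.3536

-0.354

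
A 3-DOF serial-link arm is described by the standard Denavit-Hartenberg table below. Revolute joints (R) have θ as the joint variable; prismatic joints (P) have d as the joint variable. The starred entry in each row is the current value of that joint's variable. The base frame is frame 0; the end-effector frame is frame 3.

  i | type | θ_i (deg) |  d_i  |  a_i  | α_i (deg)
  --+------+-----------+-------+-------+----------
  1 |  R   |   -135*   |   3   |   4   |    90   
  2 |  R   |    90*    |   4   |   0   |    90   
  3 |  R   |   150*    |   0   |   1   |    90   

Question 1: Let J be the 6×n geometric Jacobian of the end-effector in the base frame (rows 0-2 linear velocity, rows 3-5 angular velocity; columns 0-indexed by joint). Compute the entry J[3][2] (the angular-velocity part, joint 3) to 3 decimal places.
axis z_2 = (-0.7071,-0.7071,-0.0000); lever o_n−o_2 = (-0.3536,0.3536,-0.8660)
cross product → J_v[:, 2] = (0.6124,-0.6124,-0.5000)
J_ω[:, 2] = z_2
entry J[3][2] = -0.7071

-0.707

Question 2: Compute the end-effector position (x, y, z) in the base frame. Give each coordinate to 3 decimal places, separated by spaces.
after link 1: o_1 = (-2.8284, -2.8284, 3.0000)
after link 2: o_2 = (-5.6569, -0.0000, 3.0000)
after link 3: o_3 = (-6.0104, 0.3536, 2.1340)

-6.010 0.354 2.134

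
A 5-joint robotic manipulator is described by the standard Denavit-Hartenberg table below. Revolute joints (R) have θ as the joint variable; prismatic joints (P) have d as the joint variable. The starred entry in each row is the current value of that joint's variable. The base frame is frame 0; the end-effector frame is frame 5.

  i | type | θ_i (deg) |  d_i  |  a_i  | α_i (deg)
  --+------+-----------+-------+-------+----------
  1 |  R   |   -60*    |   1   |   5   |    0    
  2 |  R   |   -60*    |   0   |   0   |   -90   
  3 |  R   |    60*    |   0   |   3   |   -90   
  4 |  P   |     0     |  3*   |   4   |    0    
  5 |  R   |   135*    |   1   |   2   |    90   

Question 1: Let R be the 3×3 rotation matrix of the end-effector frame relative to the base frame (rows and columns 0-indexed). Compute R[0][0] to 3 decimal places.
End-effector x-axis (col 0 of R) = (-0.4356,0.6597,0.6124)
R[0][0] = -0.4356

-0.436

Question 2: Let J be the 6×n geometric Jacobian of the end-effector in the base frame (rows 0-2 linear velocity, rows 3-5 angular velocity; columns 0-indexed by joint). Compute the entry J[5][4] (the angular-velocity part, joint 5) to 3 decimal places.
-0.500

axis z_4 = (0.4330,0.7500,-0.5000); lever o_n−o_4 = (-0.4382,2.0695,0.7247)
cross product → J_v[:, 4] = (1.5783,-0.0947,1.2247)
J_ω[:, 4] = z_4
entry J[5][4] = -0.5000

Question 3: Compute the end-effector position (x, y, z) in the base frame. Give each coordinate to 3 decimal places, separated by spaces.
after link 1: o_1 = (2.5000, -4.3301, 1.0000)
after link 2: o_2 = (2.5000, -4.3301, 1.0000)
after link 3: o_3 = (1.7500, -5.6292, -1.5981)
after link 4: o_4 = (2.0490, -5.1112, -6.5622)
after link 5: o_5 = (1.6109, -3.0417, -5.8374)

1.611 -3.042 -5.837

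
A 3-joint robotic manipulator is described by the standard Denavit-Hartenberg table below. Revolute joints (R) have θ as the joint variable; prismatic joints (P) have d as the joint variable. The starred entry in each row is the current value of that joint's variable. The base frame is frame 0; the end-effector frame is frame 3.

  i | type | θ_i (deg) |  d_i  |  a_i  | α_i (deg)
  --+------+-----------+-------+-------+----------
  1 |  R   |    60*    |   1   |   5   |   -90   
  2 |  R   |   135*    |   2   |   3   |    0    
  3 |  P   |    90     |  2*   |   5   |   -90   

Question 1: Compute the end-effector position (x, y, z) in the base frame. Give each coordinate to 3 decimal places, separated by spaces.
after link 1: o_1 = (2.5000, 4.3301, 1.0000)
after link 2: o_2 = (-0.2927, 3.4930, -1.1213)
after link 3: o_3 = (-3.7925, 1.4311, 2.4142)

-3.793 1.431 2.414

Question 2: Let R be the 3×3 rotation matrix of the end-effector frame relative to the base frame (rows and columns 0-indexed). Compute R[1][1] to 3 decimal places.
-0.500

End-effector y-axis (col 1 of R) = (0.8660,-0.5000,-0.0000)
R[1][1] = -0.5000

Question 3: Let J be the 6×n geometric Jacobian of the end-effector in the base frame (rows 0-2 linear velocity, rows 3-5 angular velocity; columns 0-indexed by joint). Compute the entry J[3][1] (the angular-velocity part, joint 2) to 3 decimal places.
-0.866

axis z_1 = (-0.8660,0.5000,0.0000); lever o_n−o_1 = (-6.2925,-2.8990,1.4142)
cross product → J_v[:, 1] = (0.7071,1.2247,5.6569)
J_ω[:, 1] = z_1
entry J[3][1] = -0.8660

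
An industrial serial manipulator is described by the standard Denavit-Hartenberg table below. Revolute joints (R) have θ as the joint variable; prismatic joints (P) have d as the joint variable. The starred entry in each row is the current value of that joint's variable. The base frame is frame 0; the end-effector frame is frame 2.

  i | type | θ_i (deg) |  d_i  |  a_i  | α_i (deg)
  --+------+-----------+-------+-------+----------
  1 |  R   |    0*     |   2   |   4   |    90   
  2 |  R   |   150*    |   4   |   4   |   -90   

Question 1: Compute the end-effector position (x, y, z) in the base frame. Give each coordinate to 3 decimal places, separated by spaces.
after link 1: o_1 = (4.0000, 0.0000, 2.0000)
after link 2: o_2 = (0.5359, -4.0000, 4.0000)

0.536 -4.000 4.000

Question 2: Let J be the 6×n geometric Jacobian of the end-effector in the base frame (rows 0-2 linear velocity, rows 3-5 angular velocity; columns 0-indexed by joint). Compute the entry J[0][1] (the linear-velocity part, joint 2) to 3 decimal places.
-2.000

axis z_1 = (0.0000,-1.0000,0.0000); lever o_n−o_1 = (-3.4641,-4.0000,2.0000)
cross product → J_v[:, 1] = (-2.0000,-0.0000,-3.4641)
J_ω[:, 1] = z_1
entry J[0][1] = -2.0000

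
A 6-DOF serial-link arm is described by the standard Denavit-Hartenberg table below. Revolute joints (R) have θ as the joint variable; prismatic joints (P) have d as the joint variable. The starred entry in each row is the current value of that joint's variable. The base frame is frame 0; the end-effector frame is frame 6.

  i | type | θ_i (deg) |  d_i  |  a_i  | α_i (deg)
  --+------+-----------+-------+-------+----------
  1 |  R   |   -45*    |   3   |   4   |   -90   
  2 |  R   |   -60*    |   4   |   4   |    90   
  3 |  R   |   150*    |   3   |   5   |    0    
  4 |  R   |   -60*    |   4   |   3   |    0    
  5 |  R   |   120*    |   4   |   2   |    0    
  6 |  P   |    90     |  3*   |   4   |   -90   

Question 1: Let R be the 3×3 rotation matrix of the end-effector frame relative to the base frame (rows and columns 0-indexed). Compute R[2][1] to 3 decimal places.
-0.500

End-effector y-axis (col 1 of R) = (0.6124,-0.6124,-0.5000)
R[2][1] = -0.5000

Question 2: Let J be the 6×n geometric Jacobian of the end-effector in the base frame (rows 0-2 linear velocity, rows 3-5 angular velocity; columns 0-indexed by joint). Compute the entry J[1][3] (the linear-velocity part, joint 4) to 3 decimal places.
-0.328

axis z_3 = (-0.6124,0.6124,0.5000); lever o_n−o_3 = (-7.6766,5.6061,5.7321)
cross product → J_v[:, 3] = (0.7071,-0.3282,1.2679)
J_ω[:, 3] = z_3
entry J[1][3] = -0.3282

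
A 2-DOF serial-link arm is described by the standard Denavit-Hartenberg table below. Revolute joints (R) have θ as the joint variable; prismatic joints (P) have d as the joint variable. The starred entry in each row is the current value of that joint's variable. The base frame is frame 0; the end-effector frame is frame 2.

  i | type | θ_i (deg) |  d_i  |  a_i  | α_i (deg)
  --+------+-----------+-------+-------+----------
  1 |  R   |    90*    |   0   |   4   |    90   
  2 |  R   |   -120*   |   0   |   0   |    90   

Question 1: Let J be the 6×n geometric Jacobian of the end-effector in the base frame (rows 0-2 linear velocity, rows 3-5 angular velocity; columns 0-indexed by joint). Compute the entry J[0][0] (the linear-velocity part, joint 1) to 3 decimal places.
axis z_0 = ẑ; lever o_n−o_0 = (0.0000,4.0000,0.0000)
cross product → J_v[:, 0] = (-4.0000,0.0000,0.0000)
J_ω[:, 0] = z_0
entry J[0][0] = -4.0000

-4.000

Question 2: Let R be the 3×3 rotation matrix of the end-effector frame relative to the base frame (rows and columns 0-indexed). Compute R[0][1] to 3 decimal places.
1.000

End-effector y-axis (col 1 of R) = (1.0000,-0.0000,0.0000)
R[0][1] = 1.0000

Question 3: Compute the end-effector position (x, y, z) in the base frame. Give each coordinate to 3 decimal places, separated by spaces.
0.000 4.000 0.000

after link 1: o_1 = (0.0000, 4.0000, 0.0000)
after link 2: o_2 = (0.0000, 4.0000, 0.0000)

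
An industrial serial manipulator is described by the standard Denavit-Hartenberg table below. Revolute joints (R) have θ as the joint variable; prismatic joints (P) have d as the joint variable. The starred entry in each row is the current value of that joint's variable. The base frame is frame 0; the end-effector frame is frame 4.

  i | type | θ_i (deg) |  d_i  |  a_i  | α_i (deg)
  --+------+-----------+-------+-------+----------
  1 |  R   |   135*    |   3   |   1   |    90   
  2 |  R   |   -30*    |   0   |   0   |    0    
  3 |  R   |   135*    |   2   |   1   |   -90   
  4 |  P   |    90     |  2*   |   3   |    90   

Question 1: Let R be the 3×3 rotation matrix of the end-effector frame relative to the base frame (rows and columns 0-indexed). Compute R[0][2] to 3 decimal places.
End-effector z-axis (col 2 of R) = (0.1830,-0.1830,0.9659)
R[0][2] = 0.1830

0.183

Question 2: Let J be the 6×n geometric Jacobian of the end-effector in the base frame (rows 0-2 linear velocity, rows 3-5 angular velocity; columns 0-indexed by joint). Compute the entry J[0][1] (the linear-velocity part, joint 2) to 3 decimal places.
axis z_1 = (0.7071,0.7071,0.0000); lever o_n−o_1 = (0.8419,-2.2561,0.4483)
cross product → J_v[:, 1] = (0.3170,-0.3170,-2.1907)
J_ω[:, 1] = z_1
entry J[0][1] = 0.3170

0.317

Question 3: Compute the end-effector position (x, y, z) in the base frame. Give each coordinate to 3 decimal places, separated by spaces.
0.135 -1.549 3.448

after link 1: o_1 = (-0.7071, 0.7071, 3.0000)
after link 2: o_2 = (-0.7071, 0.7071, 3.0000)
after link 3: o_3 = (0.8901, 1.9383, 3.9659)
after link 4: o_4 = (0.1348, -1.5490, 3.4483)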